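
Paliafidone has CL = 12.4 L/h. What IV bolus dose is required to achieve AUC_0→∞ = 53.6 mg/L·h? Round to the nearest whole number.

Dose_iv = CL × AUC_0→∞
     = 12.4 × 53.6 = 664.64 mg

Dose = 665 mg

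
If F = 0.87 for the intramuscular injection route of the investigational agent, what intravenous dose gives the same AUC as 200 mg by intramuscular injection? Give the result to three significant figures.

D_iv = 174 mg

Systemic exposure from an extravascular dose = F × D_ev, so the equivalent IV dose is F × D_ev.
D_iv = F × D_ev = 0.87 × 200 = 174 mg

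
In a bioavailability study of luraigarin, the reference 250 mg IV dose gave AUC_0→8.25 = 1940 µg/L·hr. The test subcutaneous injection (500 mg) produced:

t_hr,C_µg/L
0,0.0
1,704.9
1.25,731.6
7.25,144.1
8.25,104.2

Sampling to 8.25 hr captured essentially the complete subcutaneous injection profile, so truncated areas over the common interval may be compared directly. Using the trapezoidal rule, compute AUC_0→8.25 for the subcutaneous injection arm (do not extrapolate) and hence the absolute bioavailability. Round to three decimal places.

Trapezoidal AUC_0→8.25 (subcutaneous injection):
  [0→1]: (0.0+704.9)/2 × 1 = 352.45
  [1→1.25]: (704.9+731.6)/2 × 0.25 = 179.5625
  [1.25→7.25]: (731.6+144.1)/2 × 6 = 2627.1
  [7.25→8.25]: (144.1+104.2)/2 × 1 = 124.15
  Sum = 3283.2625 µg/L·hr
F = (AUC_ev/D_ev)/(AUC_iv/D_iv) = (3283.2625/500)/(1940/250) = 6.566525/7.76 = 0.8462

F = 0.846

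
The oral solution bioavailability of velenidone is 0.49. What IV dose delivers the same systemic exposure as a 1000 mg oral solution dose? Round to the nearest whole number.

Systemic exposure from an extravascular dose = F × D_ev, so the equivalent IV dose is F × D_ev.
D_iv = F × D_ev = 0.49 × 1000 = 490 mg

D_iv = 490 mg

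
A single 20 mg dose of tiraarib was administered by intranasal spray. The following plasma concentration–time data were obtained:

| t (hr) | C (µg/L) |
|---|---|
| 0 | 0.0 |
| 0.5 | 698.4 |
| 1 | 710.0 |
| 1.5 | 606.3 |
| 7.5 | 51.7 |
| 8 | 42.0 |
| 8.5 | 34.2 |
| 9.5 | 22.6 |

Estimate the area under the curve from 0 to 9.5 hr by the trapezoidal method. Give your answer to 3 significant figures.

AUC = 2900 µg/L·hr

Trapezoidal AUC_0→9.5:
  [0→0.5]: (0.0+698.4)/2 × 0.5 = 174.6
  [0.5→1]: (698.4+710.0)/2 × 0.5 = 352.1
  [1→1.5]: (710.0+606.3)/2 × 0.5 = 329.075
  [1.5→7.5]: (606.3+51.7)/2 × 6 = 1974.0
  [7.5→8]: (51.7+42.0)/2 × 0.5 = 23.425
  [8→8.5]: (42.0+34.2)/2 × 0.5 = 19.05
  [8.5→9.5]: (34.2+22.6)/2 × 1 = 28.4
  Sum = 2900.65 µg/L·hr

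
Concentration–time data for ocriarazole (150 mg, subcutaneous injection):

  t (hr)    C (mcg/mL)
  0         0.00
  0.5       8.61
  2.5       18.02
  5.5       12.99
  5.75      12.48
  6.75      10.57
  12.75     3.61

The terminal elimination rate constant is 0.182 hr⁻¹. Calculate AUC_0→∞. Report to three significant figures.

AUC = 152 mcg/mL·hr

Trapezoidal AUC_0→12.75:
  [0→0.5]: (0.00+8.61)/2 × 0.5 = 2.1525
  [0.5→2.5]: (8.61+18.02)/2 × 2 = 26.63
  [2.5→5.5]: (18.02+12.99)/2 × 3 = 46.515
  [5.5→5.75]: (12.99+12.48)/2 × 0.25 = 3.18375
  [5.75→6.75]: (12.48+10.57)/2 × 1 = 11.525
  [6.75→12.75]: (10.57+3.61)/2 × 6 = 42.54
  Sum = 132.54625 mcg/mL·hr
Extrapolated tail: C_last / k_e = 3.61 / 0.182 = 19.835
AUC_0→∞ = 132.54625 + 19.835 = 152.38125 mcg/mL·hr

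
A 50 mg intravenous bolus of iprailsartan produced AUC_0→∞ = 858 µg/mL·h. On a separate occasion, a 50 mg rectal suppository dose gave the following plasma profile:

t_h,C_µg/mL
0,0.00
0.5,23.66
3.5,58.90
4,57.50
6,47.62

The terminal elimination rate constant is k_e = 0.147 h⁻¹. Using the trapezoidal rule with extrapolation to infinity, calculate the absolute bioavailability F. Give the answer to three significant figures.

Trapezoidal AUC_0→6 (rectal suppository):
  [0→0.5]: (0.00+23.66)/2 × 0.5 = 5.915
  [0.5→3.5]: (23.66+58.90)/2 × 3 = 123.84
  [3.5→4]: (58.90+57.50)/2 × 0.5 = 29.1
  [4→6]: (57.50+47.62)/2 × 2 = 105.12
  Sum = 263.975 µg/mL·h
Tail: C_last/k_e = 47.62/0.147 = 323.946
AUC_0→∞ (rectal suppository) = 263.975 + 323.946 = 587.921 µg/mL·h
F = (AUC_ev/D_ev)/(AUC_iv/D_iv) = (587.921/50)/(858/50) = 11.75842/17.16 = 0.6852

F = 0.685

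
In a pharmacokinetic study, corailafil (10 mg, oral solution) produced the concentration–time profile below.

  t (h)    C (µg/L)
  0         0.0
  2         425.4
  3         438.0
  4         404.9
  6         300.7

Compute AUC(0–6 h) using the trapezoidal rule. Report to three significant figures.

Trapezoidal AUC_0→6:
  [0→2]: (0.0+425.4)/2 × 2 = 425.4
  [2→3]: (425.4+438.0)/2 × 1 = 431.7
  [3→4]: (438.0+404.9)/2 × 1 = 421.45
  [4→6]: (404.9+300.7)/2 × 2 = 705.6
  Sum = 1984.15 µg/L·h

AUC = 1980 µg/L·h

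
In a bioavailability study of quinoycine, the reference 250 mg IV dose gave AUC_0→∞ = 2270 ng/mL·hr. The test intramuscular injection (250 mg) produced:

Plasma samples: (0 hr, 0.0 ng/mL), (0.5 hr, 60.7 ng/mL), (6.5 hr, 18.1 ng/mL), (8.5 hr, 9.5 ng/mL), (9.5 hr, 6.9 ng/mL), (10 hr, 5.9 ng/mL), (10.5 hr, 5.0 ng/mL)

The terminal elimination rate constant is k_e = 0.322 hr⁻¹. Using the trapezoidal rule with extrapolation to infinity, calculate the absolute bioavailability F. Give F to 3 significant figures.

Trapezoidal AUC_0→10.5 (intramuscular injection):
  [0→0.5]: (0.0+60.7)/2 × 0.5 = 15.175
  [0.5→6.5]: (60.7+18.1)/2 × 6 = 236.4
  [6.5→8.5]: (18.1+9.5)/2 × 2 = 27.6
  [8.5→9.5]: (9.5+6.9)/2 × 1 = 8.2
  [9.5→10]: (6.9+5.9)/2 × 0.5 = 3.2
  [10→10.5]: (5.9+5.0)/2 × 0.5 = 2.725
  Sum = 293.3 ng/mL·hr
Tail: C_last/k_e = 5.0/0.322 = 15.528
AUC_0→∞ (intramuscular injection) = 293.3 + 15.528 = 308.828 ng/mL·hr
F = (AUC_ev/D_ev)/(AUC_iv/D_iv) = (308.828/250)/(2270/250) = 1.235312/9.08 = 0.1360

F = 0.136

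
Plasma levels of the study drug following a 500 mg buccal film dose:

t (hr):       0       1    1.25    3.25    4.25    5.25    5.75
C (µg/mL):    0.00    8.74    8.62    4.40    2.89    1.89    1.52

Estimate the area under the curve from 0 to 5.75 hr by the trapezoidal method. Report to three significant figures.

Trapezoidal AUC_0→5.75:
  [0→1]: (0.00+8.74)/2 × 1 = 4.37
  [1→1.25]: (8.74+8.62)/2 × 0.25 = 2.17
  [1.25→3.25]: (8.62+4.40)/2 × 2 = 13.02
  [3.25→4.25]: (4.40+2.89)/2 × 1 = 3.645
  [4.25→5.25]: (2.89+1.89)/2 × 1 = 2.39
  [5.25→5.75]: (1.89+1.52)/2 × 0.5 = 0.8525
  Sum = 26.4475 µg/mL·hr

AUC = 26.4 µg/mL·hr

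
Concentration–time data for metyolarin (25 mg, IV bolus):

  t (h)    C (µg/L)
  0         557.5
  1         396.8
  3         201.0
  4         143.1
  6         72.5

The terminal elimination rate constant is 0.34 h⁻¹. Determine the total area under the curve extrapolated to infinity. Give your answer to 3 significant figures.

Trapezoidal AUC_0→6:
  [0→1]: (557.5+396.8)/2 × 1 = 477.15
  [1→3]: (396.8+201.0)/2 × 2 = 597.8
  [3→4]: (201.0+143.1)/2 × 1 = 172.05
  [4→6]: (143.1+72.5)/2 × 2 = 215.6
  Sum = 1462.6 µg/L·h
Extrapolated tail: C_last / k_e = 72.5 / 0.34 = 213.235
AUC_0→∞ = 1462.6 + 213.235 = 1675.835 µg/L·h

AUC = 1680 µg/L·h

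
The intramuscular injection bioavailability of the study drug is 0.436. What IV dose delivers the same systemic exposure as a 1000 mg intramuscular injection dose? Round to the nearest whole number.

Systemic exposure from an extravascular dose = F × D_ev, so the equivalent IV dose is F × D_ev.
D_iv = F × D_ev = 0.436 × 1000 = 436 mg

D_iv = 436 mg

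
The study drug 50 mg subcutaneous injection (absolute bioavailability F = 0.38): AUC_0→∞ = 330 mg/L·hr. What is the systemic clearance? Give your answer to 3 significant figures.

CL = 0.0576 L/hr

CL = F × Dose / AUC_0→∞
   = 0.38 × 50 / 330 = 0.0575758 L/hr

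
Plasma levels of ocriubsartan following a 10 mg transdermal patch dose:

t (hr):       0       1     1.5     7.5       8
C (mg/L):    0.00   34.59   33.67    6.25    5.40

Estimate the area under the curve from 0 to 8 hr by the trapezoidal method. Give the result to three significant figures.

AUC = 157 mg/L·hr

Trapezoidal AUC_0→8:
  [0→1]: (0.00+34.59)/2 × 1 = 17.295
  [1→1.5]: (34.59+33.67)/2 × 0.5 = 17.065
  [1.5→7.5]: (33.67+6.25)/2 × 6 = 119.76
  [7.5→8]: (6.25+5.40)/2 × 0.5 = 2.9125
  Sum = 157.0325 mg/L·hr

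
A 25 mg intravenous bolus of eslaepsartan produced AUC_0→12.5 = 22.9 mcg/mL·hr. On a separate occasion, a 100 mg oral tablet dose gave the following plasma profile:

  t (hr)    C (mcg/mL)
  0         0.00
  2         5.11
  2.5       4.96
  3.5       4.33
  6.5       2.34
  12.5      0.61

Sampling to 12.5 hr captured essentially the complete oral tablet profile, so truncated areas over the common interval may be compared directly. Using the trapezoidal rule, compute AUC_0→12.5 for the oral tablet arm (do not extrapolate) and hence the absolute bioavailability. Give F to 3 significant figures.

Trapezoidal AUC_0→12.5 (oral tablet):
  [0→2]: (0.00+5.11)/2 × 2 = 5.11
  [2→2.5]: (5.11+4.96)/2 × 0.5 = 2.5175
  [2.5→3.5]: (4.96+4.33)/2 × 1 = 4.645
  [3.5→6.5]: (4.33+2.34)/2 × 3 = 10.005
  [6.5→12.5]: (2.34+0.61)/2 × 6 = 8.85
  Sum = 31.1275 mcg/mL·hr
F = (AUC_ev/D_ev)/(AUC_iv/D_iv) = (31.1275/100)/(22.9/25) = 0.311275/0.916 = 0.3398

F = 0.340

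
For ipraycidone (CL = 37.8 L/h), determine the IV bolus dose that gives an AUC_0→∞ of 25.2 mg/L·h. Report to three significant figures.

Dose_iv = CL × AUC_0→∞
     = 37.8 × 25.2 = 952.56 mg

Dose = 953 mg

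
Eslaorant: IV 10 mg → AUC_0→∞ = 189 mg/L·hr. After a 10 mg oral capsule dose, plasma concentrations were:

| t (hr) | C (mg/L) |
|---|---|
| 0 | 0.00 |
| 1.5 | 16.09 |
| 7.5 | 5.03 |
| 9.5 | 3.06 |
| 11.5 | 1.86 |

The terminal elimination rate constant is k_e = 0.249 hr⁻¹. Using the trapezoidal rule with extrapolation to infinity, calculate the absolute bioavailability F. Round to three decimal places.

F = 0.507

Trapezoidal AUC_0→11.5 (oral capsule):
  [0→1.5]: (0.00+16.09)/2 × 1.5 = 12.0675
  [1.5→7.5]: (16.09+5.03)/2 × 6 = 63.36
  [7.5→9.5]: (5.03+3.06)/2 × 2 = 8.09
  [9.5→11.5]: (3.06+1.86)/2 × 2 = 4.92
  Sum = 88.4375 mg/L·hr
Tail: C_last/k_e = 1.86/0.249 = 7.470
AUC_0→∞ (oral capsule) = 88.4375 + 7.470 = 95.9075 mg/L·hr
F = (AUC_ev/D_ev)/(AUC_iv/D_iv) = (95.9075/10)/(189/10) = 9.59075/18.9 = 0.5074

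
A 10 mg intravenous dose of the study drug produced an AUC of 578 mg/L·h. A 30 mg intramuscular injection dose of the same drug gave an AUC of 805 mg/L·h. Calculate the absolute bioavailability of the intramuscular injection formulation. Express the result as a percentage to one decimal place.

F = (AUC_ev / D_ev) / (AUC_iv / D_iv)
  = (805/30) / (578/10)
  = 26.8333 / 57.8 = 0.4642
  = 46.42%

F = 46.4%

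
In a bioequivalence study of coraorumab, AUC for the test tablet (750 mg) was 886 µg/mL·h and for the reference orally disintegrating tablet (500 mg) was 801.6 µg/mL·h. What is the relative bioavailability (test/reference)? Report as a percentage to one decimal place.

F_rel = (AUC_test/D_test) / (AUC_ref/D_ref)
      = (886/750) / (801.6/500)
      = 1.18133 / 1.6032 = 0.7369 = 73.69%

F_rel = 73.7%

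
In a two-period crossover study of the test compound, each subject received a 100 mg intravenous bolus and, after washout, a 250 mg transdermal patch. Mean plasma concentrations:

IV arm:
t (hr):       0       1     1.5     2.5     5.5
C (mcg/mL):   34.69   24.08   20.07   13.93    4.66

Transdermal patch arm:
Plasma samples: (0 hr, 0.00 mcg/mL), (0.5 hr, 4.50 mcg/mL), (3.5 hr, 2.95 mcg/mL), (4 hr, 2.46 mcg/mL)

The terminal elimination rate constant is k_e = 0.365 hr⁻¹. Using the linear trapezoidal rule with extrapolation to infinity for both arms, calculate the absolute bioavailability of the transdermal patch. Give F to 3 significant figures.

Trapezoidal AUC_0→5.5 (IV):
  [0→1]: (34.69+24.08)/2 × 1 = 29.385
  [1→1.5]: (24.08+20.07)/2 × 0.5 = 11.0375
  [1.5→2.5]: (20.07+13.93)/2 × 1 = 17.0
  [2.5→5.5]: (13.93+4.66)/2 × 3 = 27.885
  Sum = 85.3075 mcg/mL·hr
IV tail: 4.66/0.365 = 12.767; AUC_iv,0→∞ = 85.3075 + 12.767 = 98.0745 mcg/mL·hr
Trapezoidal AUC_0→4 (transdermal patch):
  [0→0.5]: (0.00+4.50)/2 × 0.5 = 1.125
  [0.5→3.5]: (4.50+2.95)/2 × 3 = 11.175
  [3.5→4]: (2.95+2.46)/2 × 0.5 = 1.3525
  Sum = 13.6525 mcg/mL·hr
transdermal patch tail: 2.46/0.365 = 6.740; AUC_ev,0→∞ = 13.6525 + 6.740 = 20.3925 mcg/mL·hr
F = (AUC_ev/D_ev)/(AUC_iv/D_iv) = (20.3925/250)/(98.0745/100) = 0.08157/0.980745 = 0.0832

F = 0.0832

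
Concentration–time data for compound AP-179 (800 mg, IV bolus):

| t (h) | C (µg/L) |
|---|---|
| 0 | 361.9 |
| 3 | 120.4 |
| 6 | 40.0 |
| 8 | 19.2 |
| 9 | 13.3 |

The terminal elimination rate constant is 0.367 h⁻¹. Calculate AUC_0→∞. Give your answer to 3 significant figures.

AUC = 1080 µg/L·h

Trapezoidal AUC_0→9:
  [0→3]: (361.9+120.4)/2 × 3 = 723.45
  [3→6]: (120.4+40.0)/2 × 3 = 240.6
  [6→8]: (40.0+19.2)/2 × 2 = 59.2
  [8→9]: (19.2+13.3)/2 × 1 = 16.25
  Sum = 1039.5 µg/L·h
Extrapolated tail: C_last / k_e = 13.3 / 0.367 = 36.240
AUC_0→∞ = 1039.5 + 36.240 = 1075.74 µg/L·h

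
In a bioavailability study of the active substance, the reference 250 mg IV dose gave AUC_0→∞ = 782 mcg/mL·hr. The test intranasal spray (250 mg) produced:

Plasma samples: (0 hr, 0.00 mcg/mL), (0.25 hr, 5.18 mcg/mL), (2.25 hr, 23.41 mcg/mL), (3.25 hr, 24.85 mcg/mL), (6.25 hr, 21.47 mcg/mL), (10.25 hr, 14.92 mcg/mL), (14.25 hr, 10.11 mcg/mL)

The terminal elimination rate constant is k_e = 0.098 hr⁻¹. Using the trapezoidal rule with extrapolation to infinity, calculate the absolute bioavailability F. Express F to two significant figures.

F = 0.45

Trapezoidal AUC_0→14.25 (intranasal spray):
  [0→0.25]: (0.00+5.18)/2 × 0.25 = 0.6475
  [0.25→2.25]: (5.18+23.41)/2 × 2 = 28.59
  [2.25→3.25]: (23.41+24.85)/2 × 1 = 24.13
  [3.25→6.25]: (24.85+21.47)/2 × 3 = 69.48
  [6.25→10.25]: (21.47+14.92)/2 × 4 = 72.78
  [10.25→14.25]: (14.92+10.11)/2 × 4 = 50.06
  Sum = 245.6875 mcg/mL·hr
Tail: C_last/k_e = 10.11/0.098 = 103.163
AUC_0→∞ (intranasal spray) = 245.6875 + 103.163 = 348.8505 mcg/mL·hr
F = (AUC_ev/D_ev)/(AUC_iv/D_iv) = (348.8505/250)/(782/250) = 1.395402/3.128 = 0.4461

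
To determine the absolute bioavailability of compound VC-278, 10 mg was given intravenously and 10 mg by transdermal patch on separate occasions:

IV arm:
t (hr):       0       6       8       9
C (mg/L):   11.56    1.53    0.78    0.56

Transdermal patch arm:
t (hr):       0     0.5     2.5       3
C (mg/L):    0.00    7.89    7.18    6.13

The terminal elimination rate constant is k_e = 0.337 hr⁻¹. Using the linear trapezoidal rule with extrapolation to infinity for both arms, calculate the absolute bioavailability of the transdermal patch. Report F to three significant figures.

Trapezoidal AUC_0→9 (IV):
  [0→6]: (11.56+1.53)/2 × 6 = 39.27
  [6→8]: (1.53+0.78)/2 × 2 = 2.31
  [8→9]: (0.78+0.56)/2 × 1 = 0.67
  Sum = 42.25 mg/L·hr
IV tail: 0.56/0.337 = 1.662; AUC_iv,0→∞ = 42.25 + 1.662 = 43.912 mg/L·hr
Trapezoidal AUC_0→3 (transdermal patch):
  [0→0.5]: (0.00+7.89)/2 × 0.5 = 1.9725
  [0.5→2.5]: (7.89+7.18)/2 × 2 = 15.07
  [2.5→3]: (7.18+6.13)/2 × 0.5 = 3.3275
  Sum = 20.37 mg/L·hr
transdermal patch tail: 6.13/0.337 = 18.190; AUC_ev,0→∞ = 20.37 + 18.190 = 38.56 mg/L·hr
F = (AUC_ev/D_ev)/(AUC_iv/D_iv) = (38.56/10)/(43.912/10) = 3.856/4.3912 = 0.8781

F = 0.878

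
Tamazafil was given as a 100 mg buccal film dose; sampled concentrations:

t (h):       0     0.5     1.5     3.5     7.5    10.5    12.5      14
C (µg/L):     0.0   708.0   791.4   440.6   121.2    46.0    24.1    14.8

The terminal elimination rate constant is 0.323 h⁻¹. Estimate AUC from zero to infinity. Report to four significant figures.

Trapezoidal AUC_0→14:
  [0→0.5]: (0.0+708.0)/2 × 0.5 = 177.0
  [0.5→1.5]: (708.0+791.4)/2 × 1 = 749.7
  [1.5→3.5]: (791.4+440.6)/2 × 2 = 1232.0
  [3.5→7.5]: (440.6+121.2)/2 × 4 = 1123.6
  [7.5→10.5]: (121.2+46.0)/2 × 3 = 250.8
  [10.5→12.5]: (46.0+24.1)/2 × 2 = 70.1
  [12.5→14]: (24.1+14.8)/2 × 1.5 = 29.175
  Sum = 3632.375 µg/L·h
Extrapolated tail: C_last / k_e = 14.8 / 0.323 = 45.820
AUC_0→∞ = 3632.375 + 45.820 = 3678.195 µg/L·h

AUC = 3678 µg/L·h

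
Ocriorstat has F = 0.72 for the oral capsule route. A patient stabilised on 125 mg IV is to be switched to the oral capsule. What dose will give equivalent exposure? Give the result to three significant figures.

For equal systemic exposure: F × D_ev = D_iv
D_ev = D_iv / F = 125 / 0.72 = 173.611 mg

D_oral = 174 mg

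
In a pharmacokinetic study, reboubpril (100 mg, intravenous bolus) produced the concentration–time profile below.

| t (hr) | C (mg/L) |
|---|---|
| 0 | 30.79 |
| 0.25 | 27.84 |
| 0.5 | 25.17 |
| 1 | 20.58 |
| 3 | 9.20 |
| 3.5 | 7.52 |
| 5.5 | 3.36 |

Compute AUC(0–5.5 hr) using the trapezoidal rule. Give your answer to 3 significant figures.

Trapezoidal AUC_0→5.5:
  [0→0.25]: (30.79+27.84)/2 × 0.25 = 7.32875
  [0.25→0.5]: (27.84+25.17)/2 × 0.25 = 6.62625
  [0.5→1]: (25.17+20.58)/2 × 0.5 = 11.4375
  [1→3]: (20.58+9.20)/2 × 2 = 29.78
  [3→3.5]: (9.20+7.52)/2 × 0.5 = 4.18
  [3.5→5.5]: (7.52+3.36)/2 × 2 = 10.88
  Sum = 70.2325 mg/L·hr

AUC = 70.2 mg/L·hr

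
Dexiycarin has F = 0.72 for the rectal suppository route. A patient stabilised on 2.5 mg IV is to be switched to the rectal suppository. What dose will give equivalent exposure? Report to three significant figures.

D_rectal = 3.47 mg

For equal systemic exposure: F × D_ev = D_iv
D_ev = D_iv / F = 2.5 / 0.72 = 3.47222 mg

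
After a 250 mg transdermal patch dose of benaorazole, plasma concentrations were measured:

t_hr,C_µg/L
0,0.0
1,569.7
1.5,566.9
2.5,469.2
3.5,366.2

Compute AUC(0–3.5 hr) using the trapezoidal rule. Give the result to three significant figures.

Trapezoidal AUC_0→3.5:
  [0→1]: (0.0+569.7)/2 × 1 = 284.85
  [1→1.5]: (569.7+566.9)/2 × 0.5 = 284.15
  [1.5→2.5]: (566.9+469.2)/2 × 1 = 518.05
  [2.5→3.5]: (469.2+366.2)/2 × 1 = 417.7
  Sum = 1504.75 µg/L·hr

AUC = 1500 µg/L·hr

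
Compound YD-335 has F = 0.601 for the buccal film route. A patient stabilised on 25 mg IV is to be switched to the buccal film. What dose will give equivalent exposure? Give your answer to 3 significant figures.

For equal systemic exposure: F × D_ev = D_iv
D_ev = D_iv / F = 25 / 0.601 = 41.5973 mg

D_buccal = 41.6 mg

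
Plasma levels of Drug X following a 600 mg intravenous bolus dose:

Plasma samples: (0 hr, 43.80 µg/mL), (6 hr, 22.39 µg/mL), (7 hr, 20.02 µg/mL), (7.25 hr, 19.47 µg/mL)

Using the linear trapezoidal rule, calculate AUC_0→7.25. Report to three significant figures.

Trapezoidal AUC_0→7.25:
  [0→6]: (43.80+22.39)/2 × 6 = 198.57
  [6→7]: (22.39+20.02)/2 × 1 = 21.205
  [7→7.25]: (20.02+19.47)/2 × 0.25 = 4.93625
  Sum = 224.71125 µg/mL·hr

AUC = 225 µg/mL·hr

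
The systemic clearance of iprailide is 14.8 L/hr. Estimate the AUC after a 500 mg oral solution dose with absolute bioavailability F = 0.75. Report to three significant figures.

AUC = 25.3 mg/L·hr

AUC_0→∞ = F × Dose / CL
        = 0.75 × 500 / 14.8 = 25.3378 mg/L·hr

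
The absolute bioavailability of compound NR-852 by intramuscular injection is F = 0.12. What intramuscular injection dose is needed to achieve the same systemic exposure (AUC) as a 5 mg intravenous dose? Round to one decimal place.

For equal systemic exposure: F × D_ev = D_iv
D_ev = D_iv / F = 5 / 0.12 = 41.6667 mg

D_intramuscular = 41.7 mg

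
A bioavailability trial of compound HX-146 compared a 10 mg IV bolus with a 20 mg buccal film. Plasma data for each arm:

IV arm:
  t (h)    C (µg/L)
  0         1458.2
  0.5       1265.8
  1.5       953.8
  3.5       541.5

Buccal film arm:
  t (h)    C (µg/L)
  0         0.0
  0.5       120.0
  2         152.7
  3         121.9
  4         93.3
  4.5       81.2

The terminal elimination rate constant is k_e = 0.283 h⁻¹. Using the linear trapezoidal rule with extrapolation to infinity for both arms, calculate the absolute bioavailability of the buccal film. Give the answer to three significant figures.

Trapezoidal AUC_0→3.5 (IV):
  [0→0.5]: (1458.2+1265.8)/2 × 0.5 = 681.0
  [0.5→1.5]: (1265.8+953.8)/2 × 1 = 1109.8
  [1.5→3.5]: (953.8+541.5)/2 × 2 = 1495.3
  Sum = 3286.1 µg/L·h
IV tail: 541.5/0.283 = 1913.428; AUC_iv,0→∞ = 3286.1 + 1913.428 = 5199.528 µg/L·h
Trapezoidal AUC_0→4.5 (buccal film):
  [0→0.5]: (0.0+120.0)/2 × 0.5 = 30.0
  [0.5→2]: (120.0+152.7)/2 × 1.5 = 204.525
  [2→3]: (152.7+121.9)/2 × 1 = 137.3
  [3→4]: (121.9+93.3)/2 × 1 = 107.6
  [4→4.5]: (93.3+81.2)/2 × 0.5 = 43.625
  Sum = 523.05 µg/L·h
buccal film tail: 81.2/0.283 = 286.926; AUC_ev,0→∞ = 523.05 + 286.926 = 809.976 µg/L·h
F = (AUC_ev/D_ev)/(AUC_iv/D_iv) = (809.976/20)/(5199.528/10) = 40.4988/519.9528 = 0.0779

F = 0.0779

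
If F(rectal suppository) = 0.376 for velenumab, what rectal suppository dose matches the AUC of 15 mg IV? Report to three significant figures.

D_rectal = 39.9 mg

For equal systemic exposure: F × D_ev = D_iv
D_ev = D_iv / F = 15 / 0.376 = 39.8936 mg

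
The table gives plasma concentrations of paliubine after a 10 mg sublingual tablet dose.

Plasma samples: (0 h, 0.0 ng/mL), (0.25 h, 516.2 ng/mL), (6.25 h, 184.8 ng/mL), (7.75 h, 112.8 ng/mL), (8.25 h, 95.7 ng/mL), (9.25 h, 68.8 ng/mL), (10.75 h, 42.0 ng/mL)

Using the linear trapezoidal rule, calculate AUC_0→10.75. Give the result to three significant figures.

Trapezoidal AUC_0→10.75:
  [0→0.25]: (0.0+516.2)/2 × 0.25 = 64.525
  [0.25→6.25]: (516.2+184.8)/2 × 6 = 2103.0
  [6.25→7.75]: (184.8+112.8)/2 × 1.5 = 223.2
  [7.75→8.25]: (112.8+95.7)/2 × 0.5 = 52.125
  [8.25→9.25]: (95.7+68.8)/2 × 1 = 82.25
  [9.25→10.75]: (68.8+42.0)/2 × 1.5 = 83.1
  Sum = 2608.2 ng/mL·h

AUC = 2610 ng/mL·h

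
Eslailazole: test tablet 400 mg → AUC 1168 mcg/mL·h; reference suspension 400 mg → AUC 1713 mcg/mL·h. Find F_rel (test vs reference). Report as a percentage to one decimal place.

F_rel = (AUC_test/D_test) / (AUC_ref/D_ref)
      = (1168/400) / (1713/400)
      = 2.92 / 4.2825 = 0.6818 = 68.18%

F_rel = 68.2%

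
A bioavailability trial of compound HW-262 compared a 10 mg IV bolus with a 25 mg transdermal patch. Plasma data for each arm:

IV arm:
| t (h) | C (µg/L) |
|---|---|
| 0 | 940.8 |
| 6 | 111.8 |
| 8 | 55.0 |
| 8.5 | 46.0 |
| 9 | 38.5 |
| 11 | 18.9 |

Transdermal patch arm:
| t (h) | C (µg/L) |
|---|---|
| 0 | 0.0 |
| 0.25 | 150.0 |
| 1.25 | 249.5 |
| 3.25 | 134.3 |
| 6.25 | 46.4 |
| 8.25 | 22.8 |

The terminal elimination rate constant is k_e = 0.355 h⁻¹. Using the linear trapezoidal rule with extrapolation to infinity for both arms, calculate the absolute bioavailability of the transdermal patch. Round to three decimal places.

F = 0.116

Trapezoidal AUC_0→11 (IV):
  [0→6]: (940.8+111.8)/2 × 6 = 3157.8
  [6→8]: (111.8+55.0)/2 × 2 = 166.8
  [8→8.5]: (55.0+46.0)/2 × 0.5 = 25.25
  [8.5→9]: (46.0+38.5)/2 × 0.5 = 21.125
  [9→11]: (38.5+18.9)/2 × 2 = 57.4
  Sum = 3428.375 µg/L·h
IV tail: 18.9/0.355 = 53.239; AUC_iv,0→∞ = 3428.375 + 53.239 = 3481.614 µg/L·h
Trapezoidal AUC_0→8.25 (transdermal patch):
  [0→0.25]: (0.0+150.0)/2 × 0.25 = 18.75
  [0.25→1.25]: (150.0+249.5)/2 × 1 = 199.75
  [1.25→3.25]: (249.5+134.3)/2 × 2 = 383.8
  [3.25→6.25]: (134.3+46.4)/2 × 3 = 271.05
  [6.25→8.25]: (46.4+22.8)/2 × 2 = 69.2
  Sum = 942.55 µg/L·h
transdermal patch tail: 22.8/0.355 = 64.225; AUC_ev,0→∞ = 942.55 + 64.225 = 1006.775 µg/L·h
F = (AUC_ev/D_ev)/(AUC_iv/D_iv) = (1006.775/25)/(3481.614/10) = 40.271/348.1614 = 0.1157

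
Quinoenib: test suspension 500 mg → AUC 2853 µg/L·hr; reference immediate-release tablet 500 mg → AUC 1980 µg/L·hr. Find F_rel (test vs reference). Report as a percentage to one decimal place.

F_rel = (AUC_test/D_test) / (AUC_ref/D_ref)
      = (2853/500) / (1980/500)
      = 5.706 / 3.96 = 1.4409 = 144.09%

F_rel = 144.1%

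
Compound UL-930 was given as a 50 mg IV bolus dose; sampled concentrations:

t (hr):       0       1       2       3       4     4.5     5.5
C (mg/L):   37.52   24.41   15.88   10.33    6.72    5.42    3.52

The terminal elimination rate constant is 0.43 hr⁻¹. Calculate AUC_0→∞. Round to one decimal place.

AUC = 88.4 mg/L·hr

Trapezoidal AUC_0→5.5:
  [0→1]: (37.52+24.41)/2 × 1 = 30.965
  [1→2]: (24.41+15.88)/2 × 1 = 20.145
  [2→3]: (15.88+10.33)/2 × 1 = 13.105
  [3→4]: (10.33+6.72)/2 × 1 = 8.525
  [4→4.5]: (6.72+5.42)/2 × 0.5 = 3.035
  [4.5→5.5]: (5.42+3.52)/2 × 1 = 4.47
  Sum = 80.245 mg/L·hr
Extrapolated tail: C_last / k_e = 3.52 / 0.43 = 8.186
AUC_0→∞ = 80.245 + 8.186 = 88.431 mg/L·hr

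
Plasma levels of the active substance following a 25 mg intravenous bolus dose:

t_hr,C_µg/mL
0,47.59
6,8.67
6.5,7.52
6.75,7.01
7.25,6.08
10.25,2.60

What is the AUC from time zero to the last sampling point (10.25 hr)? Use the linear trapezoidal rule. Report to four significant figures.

Trapezoidal AUC_0→10.25:
  [0→6]: (47.59+8.67)/2 × 6 = 168.78
  [6→6.5]: (8.67+7.52)/2 × 0.5 = 4.0475
  [6.5→6.75]: (7.52+7.01)/2 × 0.25 = 1.81625
  [6.75→7.25]: (7.01+6.08)/2 × 0.5 = 3.2725
  [7.25→10.25]: (6.08+2.60)/2 × 3 = 13.02
  Sum = 190.93625 µg/mL·hr

AUC = 190.9 µg/mL·hr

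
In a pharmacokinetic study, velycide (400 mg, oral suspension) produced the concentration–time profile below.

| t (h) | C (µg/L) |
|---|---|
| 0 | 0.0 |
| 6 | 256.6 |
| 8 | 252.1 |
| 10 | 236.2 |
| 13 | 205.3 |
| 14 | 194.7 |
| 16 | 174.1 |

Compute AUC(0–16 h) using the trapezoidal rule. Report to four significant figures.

AUC = 2998 µg/L·h

Trapezoidal AUC_0→16:
  [0→6]: (0.0+256.6)/2 × 6 = 769.8
  [6→8]: (256.6+252.1)/2 × 2 = 508.7
  [8→10]: (252.1+236.2)/2 × 2 = 488.3
  [10→13]: (236.2+205.3)/2 × 3 = 662.25
  [13→14]: (205.3+194.7)/2 × 1 = 200.0
  [14→16]: (194.7+174.1)/2 × 2 = 368.8
  Sum = 2997.85 µg/L·h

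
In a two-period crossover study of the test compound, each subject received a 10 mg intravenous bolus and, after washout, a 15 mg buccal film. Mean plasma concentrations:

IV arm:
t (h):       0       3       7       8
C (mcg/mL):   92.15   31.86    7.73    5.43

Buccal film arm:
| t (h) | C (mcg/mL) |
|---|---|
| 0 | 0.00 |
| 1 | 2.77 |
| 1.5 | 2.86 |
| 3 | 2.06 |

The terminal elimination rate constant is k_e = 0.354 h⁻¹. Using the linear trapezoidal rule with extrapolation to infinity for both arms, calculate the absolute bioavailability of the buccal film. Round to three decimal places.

F = 0.029

Trapezoidal AUC_0→8 (IV):
  [0→3]: (92.15+31.86)/2 × 3 = 186.015
  [3→7]: (31.86+7.73)/2 × 4 = 79.18
  [7→8]: (7.73+5.43)/2 × 1 = 6.58
  Sum = 271.775 mcg/mL·h
IV tail: 5.43/0.354 = 15.339; AUC_iv,0→∞ = 271.775 + 15.339 = 287.114 mcg/mL·h
Trapezoidal AUC_0→3 (buccal film):
  [0→1]: (0.00+2.77)/2 × 1 = 1.385
  [1→1.5]: (2.77+2.86)/2 × 0.5 = 1.4075
  [1.5→3]: (2.86+2.06)/2 × 1.5 = 3.69
  Sum = 6.4825 mcg/mL·h
buccal film tail: 2.06/0.354 = 5.819; AUC_ev,0→∞ = 6.4825 + 5.819 = 12.3015 mcg/mL·h
F = (AUC_ev/D_ev)/(AUC_iv/D_iv) = (12.3015/15)/(287.114/10) = 0.8201/28.7114 = 0.0286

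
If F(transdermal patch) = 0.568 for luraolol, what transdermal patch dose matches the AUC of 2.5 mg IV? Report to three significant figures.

For equal systemic exposure: F × D_ev = D_iv
D_ev = D_iv / F = 2.5 / 0.568 = 4.40141 mg

D_transdermal = 4.40 mg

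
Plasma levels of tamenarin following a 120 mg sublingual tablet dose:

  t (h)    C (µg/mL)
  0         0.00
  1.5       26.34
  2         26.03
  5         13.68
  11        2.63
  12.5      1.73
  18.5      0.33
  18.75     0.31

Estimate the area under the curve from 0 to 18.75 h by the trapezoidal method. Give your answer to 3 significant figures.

Trapezoidal AUC_0→18.75:
  [0→1.5]: (0.00+26.34)/2 × 1.5 = 19.755
  [1.5→2]: (26.34+26.03)/2 × 0.5 = 13.0925
  [2→5]: (26.03+13.68)/2 × 3 = 59.565
  [5→11]: (13.68+2.63)/2 × 6 = 48.93
  [11→12.5]: (2.63+1.73)/2 × 1.5 = 3.27
  [12.5→18.5]: (1.73+0.33)/2 × 6 = 6.18
  [18.5→18.75]: (0.33+0.31)/2 × 0.25 = 0.08
  Sum = 150.8725 µg/mL·h

AUC = 151 µg/mL·h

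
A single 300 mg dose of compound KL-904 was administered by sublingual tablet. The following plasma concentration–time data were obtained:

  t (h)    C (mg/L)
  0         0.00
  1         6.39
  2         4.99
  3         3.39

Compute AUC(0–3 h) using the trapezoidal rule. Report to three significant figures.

Trapezoidal AUC_0→3:
  [0→1]: (0.00+6.39)/2 × 1 = 3.195
  [1→2]: (6.39+4.99)/2 × 1 = 5.69
  [2→3]: (4.99+3.39)/2 × 1 = 4.19
  Sum = 13.075 mg/L·h

AUC = 13.1 mg/L·h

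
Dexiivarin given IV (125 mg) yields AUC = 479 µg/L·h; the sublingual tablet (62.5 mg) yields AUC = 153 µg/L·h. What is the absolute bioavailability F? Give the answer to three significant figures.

F = 0.639

F = (AUC_ev / D_ev) / (AUC_iv / D_iv)
  = (153/62.5) / (479/125)
  = 2.448 / 3.832 = 0.6388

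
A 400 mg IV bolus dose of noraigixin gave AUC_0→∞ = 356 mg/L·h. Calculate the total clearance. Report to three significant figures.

CL = Dose_iv / AUC_0→∞
   = 400 / 356 = 1.1236 L/h

CL = 1.12 L/h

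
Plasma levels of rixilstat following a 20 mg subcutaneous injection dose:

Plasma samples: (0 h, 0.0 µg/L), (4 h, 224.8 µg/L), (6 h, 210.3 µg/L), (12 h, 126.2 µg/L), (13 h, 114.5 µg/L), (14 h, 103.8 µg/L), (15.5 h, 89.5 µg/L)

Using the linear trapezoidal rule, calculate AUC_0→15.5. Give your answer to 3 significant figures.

Trapezoidal AUC_0→15.5:
  [0→4]: (0.0+224.8)/2 × 4 = 449.6
  [4→6]: (224.8+210.3)/2 × 2 = 435.1
  [6→12]: (210.3+126.2)/2 × 6 = 1009.5
  [12→13]: (126.2+114.5)/2 × 1 = 120.35
  [13→14]: (114.5+103.8)/2 × 1 = 109.15
  [14→15.5]: (103.8+89.5)/2 × 1.5 = 144.975
  Sum = 2268.675 µg/L·h

AUC = 2270 µg/L·h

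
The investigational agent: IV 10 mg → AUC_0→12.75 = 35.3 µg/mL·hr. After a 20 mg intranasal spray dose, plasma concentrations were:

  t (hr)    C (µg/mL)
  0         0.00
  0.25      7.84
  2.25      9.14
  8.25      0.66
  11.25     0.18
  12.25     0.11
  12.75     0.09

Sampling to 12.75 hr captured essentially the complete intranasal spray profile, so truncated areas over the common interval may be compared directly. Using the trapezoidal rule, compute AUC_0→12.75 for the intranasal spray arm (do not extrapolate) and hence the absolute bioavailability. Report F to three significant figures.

Trapezoidal AUC_0→12.75 (intranasal spray):
  [0→0.25]: (0.00+7.84)/2 × 0.25 = 0.98
  [0.25→2.25]: (7.84+9.14)/2 × 2 = 16.98
  [2.25→8.25]: (9.14+0.66)/2 × 6 = 29.4
  [8.25→11.25]: (0.66+0.18)/2 × 3 = 1.26
  [11.25→12.25]: (0.18+0.11)/2 × 1 = 0.145
  [12.25→12.75]: (0.11+0.09)/2 × 0.5 = 0.05
  Sum = 48.815 µg/mL·hr
F = (AUC_ev/D_ev)/(AUC_iv/D_iv) = (48.815/20)/(35.3/10) = 2.44075/3.53 = 0.6914

F = 0.691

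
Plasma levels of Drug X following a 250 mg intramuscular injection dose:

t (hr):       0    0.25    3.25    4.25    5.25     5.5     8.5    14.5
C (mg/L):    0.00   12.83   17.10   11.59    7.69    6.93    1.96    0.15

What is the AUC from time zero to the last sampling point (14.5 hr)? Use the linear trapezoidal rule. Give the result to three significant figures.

Trapezoidal AUC_0→14.5:
  [0→0.25]: (0.00+12.83)/2 × 0.25 = 1.60375
  [0.25→3.25]: (12.83+17.10)/2 × 3 = 44.895
  [3.25→4.25]: (17.10+11.59)/2 × 1 = 14.345
  [4.25→5.25]: (11.59+7.69)/2 × 1 = 9.64
  [5.25→5.5]: (7.69+6.93)/2 × 0.25 = 1.8275
  [5.5→8.5]: (6.93+1.96)/2 × 3 = 13.335
  [8.5→14.5]: (1.96+0.15)/2 × 6 = 6.33
  Sum = 91.97625 mg/L·hr

AUC = 92.0 mg/L·hr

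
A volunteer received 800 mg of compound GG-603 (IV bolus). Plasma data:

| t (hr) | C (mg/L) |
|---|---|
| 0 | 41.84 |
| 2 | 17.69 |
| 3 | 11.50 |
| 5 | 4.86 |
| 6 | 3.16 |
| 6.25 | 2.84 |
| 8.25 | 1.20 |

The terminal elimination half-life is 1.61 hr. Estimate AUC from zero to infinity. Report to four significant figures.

Trapezoidal AUC_0→8.25:
  [0→2]: (41.84+17.69)/2 × 2 = 59.53
  [2→3]: (17.69+11.50)/2 × 1 = 14.595
  [3→5]: (11.50+4.86)/2 × 2 = 16.36
  [5→6]: (4.86+3.16)/2 × 1 = 4.01
  [6→6.25]: (3.16+2.84)/2 × 0.25 = 0.75
  [6.25→8.25]: (2.84+1.20)/2 × 2 = 4.04
  Sum = 99.285 mg/L·hr
k_e = ln2 / t½ = 0.693147 / 1.61 = 0.4305 hr^-1
Extrapolated tail: C_last / k_e = 1.20 / 0.4305 = 2.787
AUC_0→∞ = 99.285 + 2.787 = 102.072 mg/L·hr

AUC = 102.1 mg/L·hr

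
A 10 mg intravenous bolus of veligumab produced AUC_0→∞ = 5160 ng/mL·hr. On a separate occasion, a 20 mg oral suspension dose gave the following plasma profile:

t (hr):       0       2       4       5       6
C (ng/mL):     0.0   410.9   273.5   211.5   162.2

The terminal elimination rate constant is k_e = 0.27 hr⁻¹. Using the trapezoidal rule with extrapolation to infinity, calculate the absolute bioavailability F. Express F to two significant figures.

F = 0.21

Trapezoidal AUC_0→6 (oral suspension):
  [0→2]: (0.0+410.9)/2 × 2 = 410.9
  [2→4]: (410.9+273.5)/2 × 2 = 684.4
  [4→5]: (273.5+211.5)/2 × 1 = 242.5
  [5→6]: (211.5+162.2)/2 × 1 = 186.85
  Sum = 1524.65 ng/mL·hr
Tail: C_last/k_e = 162.2/0.27 = 600.741
AUC_0→∞ (oral suspension) = 1524.65 + 600.741 = 2125.391 ng/mL·hr
F = (AUC_ev/D_ev)/(AUC_iv/D_iv) = (2125.391/20)/(5160/10) = 106.26955/516 = 0.2059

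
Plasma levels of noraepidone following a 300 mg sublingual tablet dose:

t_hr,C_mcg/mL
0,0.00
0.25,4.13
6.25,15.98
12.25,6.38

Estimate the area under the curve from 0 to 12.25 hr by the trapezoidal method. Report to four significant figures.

AUC = 127.9 mcg/mL·hr

Trapezoidal AUC_0→12.25:
  [0→0.25]: (0.00+4.13)/2 × 0.25 = 0.51625
  [0.25→6.25]: (4.13+15.98)/2 × 6 = 60.33
  [6.25→12.25]: (15.98+6.38)/2 × 6 = 67.08
  Sum = 127.92625 mcg/mL·hr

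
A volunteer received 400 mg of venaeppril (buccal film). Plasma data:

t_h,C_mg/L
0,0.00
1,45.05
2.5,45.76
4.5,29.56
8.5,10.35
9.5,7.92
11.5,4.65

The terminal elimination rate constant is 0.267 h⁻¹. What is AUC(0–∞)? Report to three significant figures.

Trapezoidal AUC_0→11.5:
  [0→1]: (0.00+45.05)/2 × 1 = 22.525
  [1→2.5]: (45.05+45.76)/2 × 1.5 = 68.1075
  [2.5→4.5]: (45.76+29.56)/2 × 2 = 75.32
  [4.5→8.5]: (29.56+10.35)/2 × 4 = 79.82
  [8.5→9.5]: (10.35+7.92)/2 × 1 = 9.135
  [9.5→11.5]: (7.92+4.65)/2 × 2 = 12.57
  Sum = 267.4775 mg/L·h
Extrapolated tail: C_last / k_e = 4.65 / 0.267 = 17.416
AUC_0→∞ = 267.4775 + 17.416 = 284.8935 mg/L·h

AUC = 285 mg/L·h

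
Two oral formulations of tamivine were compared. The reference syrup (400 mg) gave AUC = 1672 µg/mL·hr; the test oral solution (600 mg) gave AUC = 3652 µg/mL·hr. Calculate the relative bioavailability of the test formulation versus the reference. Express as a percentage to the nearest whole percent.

F_rel = 146%

F_rel = (AUC_test/D_test) / (AUC_ref/D_ref)
      = (3652/600) / (1672/400)
      = 6.08667 / 4.18 = 1.4561 = 145.61%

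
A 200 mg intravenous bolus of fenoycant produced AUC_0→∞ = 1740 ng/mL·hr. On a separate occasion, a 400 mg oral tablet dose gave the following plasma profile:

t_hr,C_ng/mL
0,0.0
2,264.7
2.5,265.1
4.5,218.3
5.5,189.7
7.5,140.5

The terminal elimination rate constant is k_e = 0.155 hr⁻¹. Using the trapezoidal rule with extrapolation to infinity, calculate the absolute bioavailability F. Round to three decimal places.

F = 0.667

Trapezoidal AUC_0→7.5 (oral tablet):
  [0→2]: (0.0+264.7)/2 × 2 = 264.7
  [2→2.5]: (264.7+265.1)/2 × 0.5 = 132.45
  [2.5→4.5]: (265.1+218.3)/2 × 2 = 483.4
  [4.5→5.5]: (218.3+189.7)/2 × 1 = 204.0
  [5.5→7.5]: (189.7+140.5)/2 × 2 = 330.2
  Sum = 1414.75 ng/mL·hr
Tail: C_last/k_e = 140.5/0.155 = 906.452
AUC_0→∞ (oral tablet) = 1414.75 + 906.452 = 2321.202 ng/mL·hr
F = (AUC_ev/D_ev)/(AUC_iv/D_iv) = (2321.202/400)/(1740/200) = 5.803005/8.7 = 0.6670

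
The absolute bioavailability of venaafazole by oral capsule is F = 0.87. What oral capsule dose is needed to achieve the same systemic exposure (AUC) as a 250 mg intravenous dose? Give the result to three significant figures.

For equal systemic exposure: F × D_ev = D_iv
D_ev = D_iv / F = 250 / 0.87 = 287.356 mg

D_oral = 287 mg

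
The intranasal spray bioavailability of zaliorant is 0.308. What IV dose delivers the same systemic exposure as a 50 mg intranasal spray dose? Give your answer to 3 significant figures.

D_iv = 15.4 mg

Systemic exposure from an extravascular dose = F × D_ev, so the equivalent IV dose is F × D_ev.
D_iv = F × D_ev = 0.308 × 50 = 15.4 mg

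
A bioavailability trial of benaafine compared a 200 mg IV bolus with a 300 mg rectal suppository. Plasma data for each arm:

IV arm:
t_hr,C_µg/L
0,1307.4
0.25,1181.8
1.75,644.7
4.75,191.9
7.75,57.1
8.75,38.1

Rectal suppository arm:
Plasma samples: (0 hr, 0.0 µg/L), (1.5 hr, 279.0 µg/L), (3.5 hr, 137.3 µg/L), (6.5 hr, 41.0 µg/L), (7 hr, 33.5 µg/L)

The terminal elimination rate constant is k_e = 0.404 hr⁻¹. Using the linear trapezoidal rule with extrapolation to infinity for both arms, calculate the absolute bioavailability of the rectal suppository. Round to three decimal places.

F = 0.192

Trapezoidal AUC_0→8.75 (IV):
  [0→0.25]: (1307.4+1181.8)/2 × 0.25 = 311.15
  [0.25→1.75]: (1181.8+644.7)/2 × 1.5 = 1369.875
  [1.75→4.75]: (644.7+191.9)/2 × 3 = 1254.9
  [4.75→7.75]: (191.9+57.1)/2 × 3 = 373.5
  [7.75→8.75]: (57.1+38.1)/2 × 1 = 47.6
  Sum = 3357.025 µg/L·hr
IV tail: 38.1/0.404 = 94.307; AUC_iv,0→∞ = 3357.025 + 94.307 = 3451.332 µg/L·hr
Trapezoidal AUC_0→7 (rectal suppository):
  [0→1.5]: (0.0+279.0)/2 × 1.5 = 209.25
  [1.5→3.5]: (279.0+137.3)/2 × 2 = 416.3
  [3.5→6.5]: (137.3+41.0)/2 × 3 = 267.45
  [6.5→7]: (41.0+33.5)/2 × 0.5 = 18.625
  Sum = 911.625 µg/L·hr
rectal suppository tail: 33.5/0.404 = 82.921; AUC_ev,0→∞ = 911.625 + 82.921 = 994.546 µg/L·hr
F = (AUC_ev/D_ev)/(AUC_iv/D_iv) = (994.546/300)/(3451.332/200) = 3.31515/17.25666 = 0.1921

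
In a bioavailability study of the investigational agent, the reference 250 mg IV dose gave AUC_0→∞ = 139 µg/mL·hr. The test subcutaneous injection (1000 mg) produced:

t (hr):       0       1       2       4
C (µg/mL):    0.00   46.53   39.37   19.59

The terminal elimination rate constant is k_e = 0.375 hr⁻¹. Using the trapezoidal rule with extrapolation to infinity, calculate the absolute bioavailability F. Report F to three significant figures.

F = 0.319

Trapezoidal AUC_0→4 (subcutaneous injection):
  [0→1]: (0.00+46.53)/2 × 1 = 23.265
  [1→2]: (46.53+39.37)/2 × 1 = 42.95
  [2→4]: (39.37+19.59)/2 × 2 = 58.96
  Sum = 125.175 µg/mL·hr
Tail: C_last/k_e = 19.59/0.375 = 52.240
AUC_0→∞ (subcutaneous injection) = 125.175 + 52.240 = 177.415 µg/mL·hr
F = (AUC_ev/D_ev)/(AUC_iv/D_iv) = (177.415/1000)/(139/250) = 0.177415/0.556 = 0.3191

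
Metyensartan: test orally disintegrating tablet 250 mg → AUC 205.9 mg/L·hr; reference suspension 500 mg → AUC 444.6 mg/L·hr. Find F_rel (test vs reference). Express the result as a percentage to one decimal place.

F_rel = 92.6%

F_rel = (AUC_test/D_test) / (AUC_ref/D_ref)
      = (205.9/250) / (444.6/500)
      = 0.8236 / 0.8892 = 0.9262 = 92.62%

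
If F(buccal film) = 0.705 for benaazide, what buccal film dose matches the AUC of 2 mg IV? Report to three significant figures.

For equal systemic exposure: F × D_ev = D_iv
D_ev = D_iv / F = 2 / 0.705 = 2.83688 mg

D_buccal = 2.84 mg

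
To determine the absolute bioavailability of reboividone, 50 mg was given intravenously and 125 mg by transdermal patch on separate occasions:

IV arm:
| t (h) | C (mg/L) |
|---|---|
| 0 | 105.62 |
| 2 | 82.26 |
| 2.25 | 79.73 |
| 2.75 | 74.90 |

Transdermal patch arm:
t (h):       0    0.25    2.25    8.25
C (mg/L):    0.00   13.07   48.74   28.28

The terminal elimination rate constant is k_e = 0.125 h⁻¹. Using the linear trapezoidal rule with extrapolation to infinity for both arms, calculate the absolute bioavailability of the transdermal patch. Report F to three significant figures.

Trapezoidal AUC_0→2.75 (IV):
  [0→2]: (105.62+82.26)/2 × 2 = 187.88
  [2→2.25]: (82.26+79.73)/2 × 0.25 = 20.24875
  [2.25→2.75]: (79.73+74.90)/2 × 0.5 = 38.6575
  Sum = 246.78625 mg/L·h
IV tail: 74.90/0.125 = 599.200; AUC_iv,0→∞ = 246.78625 + 599.200 = 845.98625 mg/L·h
Trapezoidal AUC_0→8.25 (transdermal patch):
  [0→0.25]: (0.00+13.07)/2 × 0.25 = 1.63375
  [0.25→2.25]: (13.07+48.74)/2 × 2 = 61.81
  [2.25→8.25]: (48.74+28.28)/2 × 6 = 231.06
  Sum = 294.50375 mg/L·h
transdermal patch tail: 28.28/0.125 = 226.240; AUC_ev,0→∞ = 294.50375 + 226.240 = 520.74375 mg/L·h
F = (AUC_ev/D_ev)/(AUC_iv/D_iv) = (520.74375/125)/(845.98625/50) = 4.16595/16.919725 = 0.2462

F = 0.246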